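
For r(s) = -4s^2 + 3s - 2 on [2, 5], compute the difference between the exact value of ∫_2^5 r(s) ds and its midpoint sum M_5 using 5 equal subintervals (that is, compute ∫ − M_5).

Exact integral: ∫_2^5 r(s) ds = -130.5.
M_5 = -130.14.
Error = -130.5 − (-130.14) = -0.36.

-0.36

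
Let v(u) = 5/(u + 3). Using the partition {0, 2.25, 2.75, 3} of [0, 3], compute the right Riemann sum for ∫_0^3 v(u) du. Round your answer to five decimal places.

Subinterval widths: 2.25, 0.5, 0.25.
Right endpoints: 2.25, 2.75, 3.
v(2.25) = 20/21, v(2.75) = 20/23, v(3) = 5/6.
Sum = Σ Δu_i · v(u_i).
Sum ≈ 2.78597.

2.78597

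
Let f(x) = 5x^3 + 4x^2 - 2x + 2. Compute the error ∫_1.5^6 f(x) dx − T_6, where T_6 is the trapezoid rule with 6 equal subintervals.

Exact integral: ∫_1.5^6 f(x) dx = 1872.421875.
T_6 = 1897.83984375.
Error = 1872.421875 − 1897.83984375 = -25.41796875.

-25.41796875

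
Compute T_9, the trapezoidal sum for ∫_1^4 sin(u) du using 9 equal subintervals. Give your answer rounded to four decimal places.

1.1829

Δu = (4 − 1)/9 = 1/3.
f(1) ≈ 0.8415, f(4/3) ≈ 0.9719, f(5/3) ≈ 0.9954, f(2) ≈ 0.9093, f(7/3) ≈ 0.7231, f(8/3) ≈ 0.4573, f(3) ≈ 0.1411, f(10/3) ≈ -0.1906, f(11/3) ≈ -0.5013, f(4) ≈ -0.7568.
T_9 = (Δu/2)·[f(u_0) + 2f(u_1) + ... + 2f(u_{8}) + f(u_9)].
Sum ≈ 1.1829.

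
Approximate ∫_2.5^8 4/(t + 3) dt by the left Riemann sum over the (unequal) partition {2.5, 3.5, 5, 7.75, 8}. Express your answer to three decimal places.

Subinterval widths: 1, 1.5, 2.75, 0.25.
Left endpoints: 2.5, 3.5, 5, 7.75.
f(2.5) = 8/11, f(3.5) = 8/13, f(5) = 0.5, f(7.75) = 16/43.
Sum = Σ Δt_i · f(t_i).
Sum ≈ 3.118.

3.118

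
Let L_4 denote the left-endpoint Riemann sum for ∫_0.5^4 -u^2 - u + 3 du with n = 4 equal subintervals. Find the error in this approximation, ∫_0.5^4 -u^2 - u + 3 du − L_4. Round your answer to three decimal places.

Exact integral: ∫_0.5^4 f(u) du ≈ -18.66667.
L_4 = -10.69140625.
Error ≈ -18.66667 − (-10.69140625) ≈ -7.975.

-7.975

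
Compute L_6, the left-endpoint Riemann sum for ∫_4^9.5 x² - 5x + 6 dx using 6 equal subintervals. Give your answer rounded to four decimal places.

91.1765

Δx = (9.5 − 4)/6 = 11/12.
Left endpoints: 4, 59/12, 35/6, 6.75, 23/3, 103/12.
f(4) = 2, f(59/12) = 805/144, f(35/6) = 391/36, f(6.75) = 17.8125, f(23/3) = 238/9, f(103/12) = 5293/144.
Sum = Δx · [f(4) + f(59/12) + f(35/6) + ...].
Sum ≈ 91.1765.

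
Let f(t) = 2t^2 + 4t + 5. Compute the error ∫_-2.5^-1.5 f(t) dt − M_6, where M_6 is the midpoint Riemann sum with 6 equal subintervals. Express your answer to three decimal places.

0.005

Exact integral: ∫_-2.5^-1.5 f(t) dt ≈ 5.16667.
M_6 ≈ 5.16204.
Error ≈ 5.16667 − 5.16204 ≈ 0.005.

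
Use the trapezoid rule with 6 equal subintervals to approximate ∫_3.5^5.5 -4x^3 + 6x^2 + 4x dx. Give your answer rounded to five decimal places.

Δx = (5.5 − 3.5)/6 = 1/3.
f(3.5) = -84, f(23/6) = -3289/27, f(25/6) = -4550/27, f(4.5) = -225, f(29/6) = -7888/27, f(31/6) = -10013/27, f(5.5) = -462.
T_6 = (Δx/2)·[f(x_0) + 2f(x_1) + ... + 2f(x_{5}) + f(x_6)].
Sum ≈ -483.77778.

-483.77778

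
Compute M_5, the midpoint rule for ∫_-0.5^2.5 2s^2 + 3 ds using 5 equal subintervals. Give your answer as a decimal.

Δs = (2.5 − (-0.5))/5 = 0.6.
Midpoints: -0.2, 0.4, 1, 1.6, 2.2.
f(-0.2) = 3.08, f(0.4) = 3.32, f(1) = 5, f(1.6) = 8.12, f(2.2) = 12.68.
Sum = Δs · [f(-0.2) + f(0.4) + f(1) + f(1.6) + f(2.2)].
Sum = 19.32.

19.32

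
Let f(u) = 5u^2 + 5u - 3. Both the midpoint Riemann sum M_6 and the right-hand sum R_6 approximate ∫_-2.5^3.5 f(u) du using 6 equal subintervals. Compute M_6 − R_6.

-37.5

M_6 = 92.
R_6 = 129.5.
M_6 − R_6 = -37.5.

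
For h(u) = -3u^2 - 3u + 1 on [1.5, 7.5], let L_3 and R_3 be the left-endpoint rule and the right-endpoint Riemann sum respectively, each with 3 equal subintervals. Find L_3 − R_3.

360

L_3 = -325.5.
R_3 = -685.5.
L_3 − R_3 = 360.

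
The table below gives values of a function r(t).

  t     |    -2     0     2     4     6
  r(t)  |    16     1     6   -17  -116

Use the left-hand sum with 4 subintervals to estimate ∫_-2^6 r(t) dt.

Δt = 2.
Sum = 2·[16 + 1 + 6 + (-17)] = 12.

12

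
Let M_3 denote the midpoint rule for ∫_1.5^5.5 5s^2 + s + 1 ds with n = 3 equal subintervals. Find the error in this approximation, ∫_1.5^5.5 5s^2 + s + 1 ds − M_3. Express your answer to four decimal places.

2.9630

Exact integral: ∫_1.5^5.5 f(s) ds ≈ 289.666667.
M_3 ≈ 286.703704.
Error ≈ 289.666667 − 286.703704 ≈ 2.9630.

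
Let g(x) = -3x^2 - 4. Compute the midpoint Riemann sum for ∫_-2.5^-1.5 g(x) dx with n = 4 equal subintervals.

-16.234375

Δx = (-1.5 − (-2.5))/4 = 0.25.
Midpoints: -2.375, -2.125, -1.875, -1.625.
g(-2.375) = -20.921875, g(-2.125) = -17.546875, g(-1.875) = -14.546875, g(-1.625) = -11.921875.
Sum = Δx · [g(-2.375) + g(-2.125) + g(-1.875) + g(-1.625)].
Sum = -16.234375.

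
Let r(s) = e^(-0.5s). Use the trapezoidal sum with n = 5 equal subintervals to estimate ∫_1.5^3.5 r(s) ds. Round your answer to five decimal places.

Δs = (3.5 − 1.5)/5 = 0.4.
r(1.5) ≈ 0.47237, r(1.9) ≈ 0.38674, r(2.3) ≈ 0.31664, r(2.7) ≈ 0.25924, r(3.1) ≈ 0.21225, r(3.5) ≈ 0.17377.
T_5 = (Δs/2)·[r(s_0) + 2r(s_1) + ... + 2r(s_{4}) + r(s_5)].
Sum ≈ 0.59917.

0.59917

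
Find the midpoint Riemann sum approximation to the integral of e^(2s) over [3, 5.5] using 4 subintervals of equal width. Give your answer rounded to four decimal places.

Δs = (5.5 − 3)/4 = 0.625.
Midpoints: 3.3125, 3.9375, 4.5625, 5.1875.
f(3.3125) ≈ 753.7042, f(3.9375) ≈ 2630.6862, f(4.5625) ≈ 9181.9970, f(5.1875) ≈ 32048.3186.
Sum = Δs · [f(3.3125) + f(3.9375) + f(4.5625) + f(5.1875)].
Sum ≈ 27884.1913.

27884.1913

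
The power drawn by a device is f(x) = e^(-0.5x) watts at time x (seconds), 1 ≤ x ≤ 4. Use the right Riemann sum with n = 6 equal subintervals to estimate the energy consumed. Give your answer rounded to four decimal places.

Δx = (4 − 1)/6 = 0.5.
Right endpoints: 1.5, 2, 2.5, 3, 3.5, 4.
f(1.5) ≈ 0.4724, f(2) ≈ 0.3679, f(2.5) ≈ 0.2865, f(3) ≈ 0.2231, f(3.5) ≈ 0.1738, f(4) ≈ 0.1353.
Sum = Δx · [f(1.5) + f(2) + f(2.5) + ...].
Sum ≈ 0.8295.

0.8295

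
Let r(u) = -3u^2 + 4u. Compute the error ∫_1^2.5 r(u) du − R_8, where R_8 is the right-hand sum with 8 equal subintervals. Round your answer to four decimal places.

0.9404

Exact integral: ∫_1^2.5 r(u) du = -4.125.
R_8 ≈ -5.065430.
Error ≈ -4.125 − (-5.065430) ≈ 0.9404.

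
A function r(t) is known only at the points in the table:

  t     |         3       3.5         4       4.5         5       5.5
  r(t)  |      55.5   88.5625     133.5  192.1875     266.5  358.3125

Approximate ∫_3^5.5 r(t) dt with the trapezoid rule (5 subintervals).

Δt = 0.5.
T_5 = (0.5/2)·[55.5 + 2·88.5625 + 2·133.5 + 2·192.1875 + 2·266.5 + 358.3125] = 443.828125.

443.828125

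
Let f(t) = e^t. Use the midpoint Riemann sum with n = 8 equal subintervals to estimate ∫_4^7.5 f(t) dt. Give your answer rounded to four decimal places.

1739.5378

Δt = (7.5 − 4)/8 = 0.4375.
Midpoints: 4.21875, 4.65625, 5.09375, 5.53125, 5.96875, 6.40625, 6.84375, 7.28125.
f(4.21875) ≈ 67.9485, f(4.65625) ≈ 105.2407, f(5.09375) ≈ 163.0000, f(5.53125) ≈ 252.4593, f(5.96875) ≈ 391.0166, f(6.40625) ≈ 605.6183, f(6.84375) ≈ 938.0000, f(7.28125) ≈ 1452.8029.
Sum = Δt · [f(4.21875) + f(4.65625) + f(5.09375) + ...].
Sum ≈ 1739.5378.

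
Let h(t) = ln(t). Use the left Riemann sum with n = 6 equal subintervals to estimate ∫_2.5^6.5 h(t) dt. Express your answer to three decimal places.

Δt = (6.5 − 2.5)/6 = 2/3.
Left endpoints: 2.5, 19/6, 23/6, 4.5, 31/6, 35/6.
h(2.5) ≈ 0.916, h(19/6) ≈ 1.153, h(23/6) ≈ 1.344, h(4.5) ≈ 1.504, h(31/6) ≈ 1.642, h(35/6) ≈ 1.764.
Sum = Δt · [h(2.5) + h(19/6) + h(23/6) + ...].
Sum ≈ 5.548.

5.548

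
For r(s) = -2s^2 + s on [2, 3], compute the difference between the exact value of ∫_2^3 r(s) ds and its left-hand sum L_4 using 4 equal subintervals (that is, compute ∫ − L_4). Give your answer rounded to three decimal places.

Exact integral: ∫_2^3 r(s) ds ≈ -10.16667.
L_4 = -9.0625.
Error ≈ -10.16667 − (-9.0625) ≈ -1.104.

-1.104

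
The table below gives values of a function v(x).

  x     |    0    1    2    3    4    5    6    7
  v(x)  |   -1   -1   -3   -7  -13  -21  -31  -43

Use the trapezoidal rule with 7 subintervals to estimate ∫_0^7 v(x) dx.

Δx = 1.
T_7 = (1/2)·[(-1) + 2·(-1) + 2·(-3) + 2·(-7) + 2·(-13) + 2·(-21) + 2·(-31) + (-43)] = -98.

-98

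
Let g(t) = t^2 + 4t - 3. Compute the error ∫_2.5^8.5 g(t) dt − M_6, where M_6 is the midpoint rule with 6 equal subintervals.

Exact integral: ∫_2.5^8.5 g(t) dt = 313.5.
M_6 = 313.
Error = 313.5 − 313 = 0.5.

0.5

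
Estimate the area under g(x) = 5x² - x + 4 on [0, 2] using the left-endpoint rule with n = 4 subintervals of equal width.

15.25

Δx = (2 − 0)/4 = 0.5.
Left endpoints: 0, 0.5, 1, 1.5.
g(0) = 4, g(0.5) = 4.75, g(1) = 8, g(1.5) = 13.75.
Sum = Δx · [g(0) + g(0.5) + g(1) + g(1.5)].
Sum = 15.25.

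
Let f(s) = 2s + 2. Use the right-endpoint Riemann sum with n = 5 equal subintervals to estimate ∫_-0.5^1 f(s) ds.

4.2

Δs = (1 − (-0.5))/5 = 0.3.
Right endpoints: -0.2, 0.1, 0.4, 0.7, 1.
f(-0.2) = 1.6, f(0.1) = 2.2, f(0.4) = 2.8, f(0.7) = 3.4, f(1) = 4.
Sum = Δs · [f(-0.2) + f(0.1) + f(0.4) + f(0.7) + f(1)].
Sum = 4.2.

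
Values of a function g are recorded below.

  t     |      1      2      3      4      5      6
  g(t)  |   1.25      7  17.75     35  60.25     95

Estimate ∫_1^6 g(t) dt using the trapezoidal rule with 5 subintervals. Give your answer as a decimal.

Δt = 1.
T_5 = (1/2)·[1.25 + 2·7 + 2·17.75 + 2·35 + 2·60.25 + 95] = 168.125.

168.125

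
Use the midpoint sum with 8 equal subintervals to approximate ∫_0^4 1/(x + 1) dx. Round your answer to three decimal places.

1.600

Δx = (4 − 0)/8 = 0.5.
Midpoints: 0.25, 0.75, 1.25, 1.75, 2.25, 2.75, 3.25, 3.75.
f(0.25) = 0.8, f(0.75) = 4/7, f(1.25) = 4/9, f(1.75) = 4/11, f(2.25) = 4/13, f(2.75) = 4/15, f(3.25) = 4/17, f(3.75) = 4/19.
Sum = Δx · [f(0.25) + f(0.75) + f(1.25) + ...].
Sum ≈ 1.600.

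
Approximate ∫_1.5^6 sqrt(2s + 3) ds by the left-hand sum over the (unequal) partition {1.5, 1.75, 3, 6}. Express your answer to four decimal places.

Subinterval widths: 0.25, 1.25, 3.
Left endpoints: 1.5, 1.75, 3.
f(1.5) ≈ 2.4495, f(1.75) ≈ 2.5495, f(3) ≈ 3.0000.
Sum = Σ Δs_i · f(s_i).
Sum ≈ 12.7993.

12.7993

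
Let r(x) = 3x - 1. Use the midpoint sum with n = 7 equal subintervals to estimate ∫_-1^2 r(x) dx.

Δx = (2 − (-1))/7 = 3/7.
Midpoints: -11/14, -5/14, 1/14, 0.5, 13/14, 19/14, 25/14.
r(-11/14) = -47/14, r(-5/14) = -29/14, r(1/14) = -11/14, r(0.5) = 0.5, r(13/14) = 25/14, r(19/14) = 43/14, r(25/14) = 61/14.
Sum = Δx · [r(-11/14) + r(-5/14) + r(1/14) + ...].
Sum = 1.5.

1.5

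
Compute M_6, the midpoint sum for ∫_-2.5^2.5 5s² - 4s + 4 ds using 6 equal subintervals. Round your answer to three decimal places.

70.637

Δs = (2.5 − (-2.5))/6 = 5/6.
Midpoints: -25/12, -1.25, -5/12, 5/12, 1.25, 25/12.
f(-25/12) = 4901/144, f(-1.25) = 16.8125, f(-5/12) = 941/144, f(5/12) = 461/144, f(1.25) = 6.8125, f(25/12) = 2501/144.
Sum = Δs · [f(-25/12) + f(-1.25) + f(-5/12) + ...].
Sum ≈ 70.637.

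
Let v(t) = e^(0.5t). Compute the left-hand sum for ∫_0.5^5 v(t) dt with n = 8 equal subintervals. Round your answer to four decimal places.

18.8752

Δt = (5 − 0.5)/8 = 0.5625.
Left endpoints: 0.5, 1.0625, 1.625, 2.1875, 2.75, 3.3125, 3.875, 4.4375.
v(0.5) ≈ 1.2840, v(1.0625) ≈ 1.7011, v(1.625) ≈ 2.2535, v(2.1875) ≈ 2.9854, v(2.75) ≈ 3.9551, v(3.3125) ≈ 5.2396, v(3.875) ≈ 6.9414, v(4.4375) ≈ 9.1958.
Sum = Δt · [v(0.5) + v(1.0625) + v(1.625) + ...].
Sum ≈ 18.8752.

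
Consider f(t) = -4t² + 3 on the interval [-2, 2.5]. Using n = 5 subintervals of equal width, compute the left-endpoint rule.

-16.38

Δt = (2.5 − (-2))/5 = 0.9.
Left endpoints: -2, -1.1, -0.2, 0.7, 1.6.
f(-2) = -13, f(-1.1) = -1.84, f(-0.2) = 2.84, f(0.7) = 1.04, f(1.6) = -7.24.
Sum = Δt · [f(-2) + f(-1.1) + f(-0.2) + f(0.7) + f(1.6)].
Sum = -16.38.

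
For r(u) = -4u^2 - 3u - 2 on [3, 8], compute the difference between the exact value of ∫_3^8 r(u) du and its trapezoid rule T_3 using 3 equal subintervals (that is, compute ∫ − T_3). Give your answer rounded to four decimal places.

Exact integral: ∫_3^8 r(u) du ≈ -739.166667.
T_3 ≈ -748.425926.
Error ≈ -739.166667 − (-748.425926) ≈ 9.2593.

9.2593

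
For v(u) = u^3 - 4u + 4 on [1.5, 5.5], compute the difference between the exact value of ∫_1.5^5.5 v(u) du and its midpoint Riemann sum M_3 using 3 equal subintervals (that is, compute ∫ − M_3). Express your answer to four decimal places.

Exact integral: ∫_1.5^5.5 v(u) du = 187.5.
M_3 ≈ 181.277778.
Error ≈ 187.5 − 181.277778 ≈ 6.2222.

6.2222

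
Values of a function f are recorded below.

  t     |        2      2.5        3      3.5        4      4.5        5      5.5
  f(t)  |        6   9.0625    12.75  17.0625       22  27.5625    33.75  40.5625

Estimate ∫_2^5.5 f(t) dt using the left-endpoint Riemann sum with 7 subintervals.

Δt = 0.5.
Sum = 0.5·[6 + 9.0625 + 12.75 + 17.0625 + 22 + 27.5625 + 33.75] = 64.09375.

64.09375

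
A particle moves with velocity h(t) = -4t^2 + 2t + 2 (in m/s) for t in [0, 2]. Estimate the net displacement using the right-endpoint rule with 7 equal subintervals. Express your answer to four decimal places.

-4.4898

Δt = (2 − 0)/7 = 2/7.
Right endpoints: 2/7, 4/7, 6/7, 8/7, 10/7, 12/7, 2.
h(2/7) = 110/49, h(4/7) = 90/49, h(6/7) = 38/49, h(8/7) = -46/49, h(10/7) = -162/49, h(12/7) = -310/49, h(2) = -10.
Sum = Δt · [h(2/7) + h(4/7) + h(6/7) + ...].
Sum ≈ -4.4898.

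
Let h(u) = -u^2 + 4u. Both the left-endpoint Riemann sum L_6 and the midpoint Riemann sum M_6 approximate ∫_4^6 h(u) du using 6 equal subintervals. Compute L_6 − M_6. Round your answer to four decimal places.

1.9444

L_6 ≈ -8.703704.
M_6 ≈ -10.648148.
L_6 − M_6 ≈ 1.9444.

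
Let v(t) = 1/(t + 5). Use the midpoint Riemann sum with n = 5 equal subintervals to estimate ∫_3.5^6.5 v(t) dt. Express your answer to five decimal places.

Δt = (6.5 − 3.5)/5 = 0.6.
Midpoints: 3.8, 4.4, 5, 5.6, 6.2.
v(3.8) = 5/44, v(4.4) = 5/47, v(5) = 0.1, v(5.6) = 5/53, v(6.2) = 5/56.
Sum = Δt · [v(3.8) + v(4.4) + v(5) + v(5.6) + v(6.2)].
Sum ≈ 0.30219.

0.30219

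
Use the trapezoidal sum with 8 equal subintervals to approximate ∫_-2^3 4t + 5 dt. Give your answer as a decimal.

35

Δt = (3 − (-2))/8 = 0.625.
f(-2) = -3, f(-1.375) = -0.5, f(-0.75) = 2, f(-0.125) = 4.5, f(0.5) = 7, f(1.125) = 9.5, f(1.75) = 12, f(2.375) = 14.5, f(3) = 17.
T_8 = (Δt/2)·[f(t_0) + 2f(t_1) + ... + 2f(t_{7}) + f(t_8)].
Sum = 35.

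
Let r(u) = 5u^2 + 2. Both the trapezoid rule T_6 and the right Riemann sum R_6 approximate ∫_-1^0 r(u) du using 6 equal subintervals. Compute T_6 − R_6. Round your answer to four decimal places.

0.4167

T_6 ≈ 3.689815.
R_6 ≈ 3.273148.
T_6 − R_6 ≈ 0.4167.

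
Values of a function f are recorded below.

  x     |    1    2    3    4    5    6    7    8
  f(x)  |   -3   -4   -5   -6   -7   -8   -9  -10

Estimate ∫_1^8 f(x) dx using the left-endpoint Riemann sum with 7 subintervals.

Δx = 1.
Sum = 1·[(-3) + (-4) + (-5) + (-6) + (-7) + (-8) + (-9)] = -42.

-42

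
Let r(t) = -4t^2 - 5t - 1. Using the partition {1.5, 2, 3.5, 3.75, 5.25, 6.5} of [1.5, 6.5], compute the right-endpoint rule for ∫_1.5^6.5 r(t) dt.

-593.125

Subinterval widths: 0.5, 1.5, 0.25, 1.5, 1.25.
Right endpoints: 2, 3.5, 3.75, 5.25, 6.5.
r(2) = -27, r(3.5) = -67.5, r(3.75) = -76, r(5.25) = -137.5, r(6.5) = -202.5.
Sum = Σ Δt_i · r(t_i).
Sum = -593.125.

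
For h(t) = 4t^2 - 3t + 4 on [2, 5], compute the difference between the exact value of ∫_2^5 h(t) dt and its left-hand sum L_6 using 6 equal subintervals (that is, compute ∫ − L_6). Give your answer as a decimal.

Exact integral: ∫_2^5 h(t) dt = 136.5.
L_6 = 118.25.
Error = 136.5 − 118.25 = 18.25.

18.25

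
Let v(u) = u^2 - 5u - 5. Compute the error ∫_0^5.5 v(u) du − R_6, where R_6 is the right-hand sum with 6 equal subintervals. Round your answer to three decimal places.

Exact integral: ∫_0^5.5 v(u) du ≈ -47.66667.
R_6 ≈ -45.63600.
Error ≈ -47.66667 − (-45.63600) ≈ -2.031.

-2.031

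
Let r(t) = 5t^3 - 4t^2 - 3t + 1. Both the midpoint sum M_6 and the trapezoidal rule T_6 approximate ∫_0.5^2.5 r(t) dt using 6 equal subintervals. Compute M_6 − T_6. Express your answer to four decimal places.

M_6 ≈ 20.740741.
T_6 ≈ 21.768519.
M_6 − T_6 ≈ -1.0278.

-1.0278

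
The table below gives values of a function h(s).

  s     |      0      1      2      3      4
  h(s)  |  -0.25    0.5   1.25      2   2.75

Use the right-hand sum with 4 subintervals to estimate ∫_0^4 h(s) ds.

6.5

Δs = 1.
Sum = 1·[0.5 + 1.25 + 2 + 2.75] = 6.5.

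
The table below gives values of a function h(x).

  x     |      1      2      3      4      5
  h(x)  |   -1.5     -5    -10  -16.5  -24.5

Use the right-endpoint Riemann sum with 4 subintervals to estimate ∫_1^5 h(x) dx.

-56

Δx = 1.
Sum = 1·[(-5) + (-10) + (-16.5) + (-24.5)] = -56.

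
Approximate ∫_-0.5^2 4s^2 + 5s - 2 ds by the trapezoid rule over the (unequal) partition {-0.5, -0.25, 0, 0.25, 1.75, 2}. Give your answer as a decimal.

Subinterval widths: 0.25, 0.25, 0.25, 1.5, 0.25.
f(-0.5) = -3.5, f(-0.25) = -3, f(0) = -2, f(0.25) = -0.5, f(1.75) = 19, f(2) = 24.
On each subinterval the trapezoid contributes (Δs_i/2)·[f(s_{i-1}) + f(s_i)].
Sum = 17.5.

17.5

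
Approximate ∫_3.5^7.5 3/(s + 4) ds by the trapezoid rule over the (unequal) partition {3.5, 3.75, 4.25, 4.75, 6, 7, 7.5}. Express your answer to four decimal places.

Subinterval widths: 0.25, 0.5, 0.5, 1.25, 1, 0.5.
f(3.5) = 0.4, f(3.75) = 12/31, f(4.25) = 4/11, f(4.75) = 12/35, f(6) = 0.3, f(7) = 3/11, f(7.5) = 6/23.
On each subinterval the trapezoid contributes (Δs_i/2)·[f(s_{i-1}) + f(s_i)].
Sum ≈ 1.2842.

1.2842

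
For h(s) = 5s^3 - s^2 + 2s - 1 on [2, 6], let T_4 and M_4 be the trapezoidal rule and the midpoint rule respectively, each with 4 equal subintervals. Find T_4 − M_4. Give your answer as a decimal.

T_4 = 1598.
M_4 = 1539.
T_4 − M_4 = 59.

59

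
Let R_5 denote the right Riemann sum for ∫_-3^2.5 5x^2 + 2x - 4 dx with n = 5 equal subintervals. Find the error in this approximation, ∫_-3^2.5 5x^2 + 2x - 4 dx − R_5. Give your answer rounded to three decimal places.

-4.033

Exact integral: ∫_-3^2.5 f(x) dx ≈ 46.29167.
R_5 = 50.325.
Error ≈ 46.29167 − 50.325 ≈ -4.033.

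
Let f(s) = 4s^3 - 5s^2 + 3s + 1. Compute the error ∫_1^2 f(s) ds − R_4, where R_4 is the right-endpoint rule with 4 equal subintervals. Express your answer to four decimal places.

Exact integral: ∫_1^2 f(s) ds ≈ 8.833333.
R_4 = 10.96875.
Error ≈ 8.833333 − 10.96875 ≈ -2.1354.

-2.1354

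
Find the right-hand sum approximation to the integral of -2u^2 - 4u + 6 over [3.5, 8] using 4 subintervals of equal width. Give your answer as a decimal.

-459.4921875

Δu = (8 − 3.5)/4 = 1.125.
Right endpoints: 4.625, 5.75, 6.875, 8.
f(4.625) = -55.28125, f(5.75) = -83.125, f(6.875) = -116.03125, f(8) = -154.
Sum = Δu · [f(4.625) + f(5.75) + f(6.875) + f(8)].
Sum = -459.4921875.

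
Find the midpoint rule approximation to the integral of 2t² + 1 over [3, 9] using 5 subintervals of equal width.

Δt = (9 − 3)/5 = 1.2.
Midpoints: 3.6, 4.8, 6, 7.2, 8.4.
f(3.6) = 26.92, f(4.8) = 47.08, f(6) = 73, f(7.2) = 104.68, f(8.4) = 142.12.
Sum = Δt · [f(3.6) + f(4.8) + f(6) + f(7.2) + f(8.4)].
Sum = 472.56.

472.56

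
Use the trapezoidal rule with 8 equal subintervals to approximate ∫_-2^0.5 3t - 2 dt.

-10.625

Δt = (0.5 − (-2))/8 = 0.3125.
f(-2) = -8, f(-1.6875) = -7.0625, f(-1.375) = -6.125, f(-1.0625) = -5.1875, f(-0.75) = -4.25, f(-0.4375) = -3.3125, f(-0.125) = -2.375, f(0.1875) = -1.4375, f(0.5) = -0.5.
T_8 = (Δt/2)·[f(t_0) + 2f(t_1) + ... + 2f(t_{7}) + f(t_8)].
Sum = -10.625.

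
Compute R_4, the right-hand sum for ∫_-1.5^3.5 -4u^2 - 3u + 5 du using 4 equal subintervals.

-91.25

Δu = (3.5 − (-1.5))/4 = 1.25.
Right endpoints: -0.25, 1, 2.25, 3.5.
f(-0.25) = 5.5, f(1) = -2, f(2.25) = -22, f(3.5) = -54.5.
Sum = Δu · [f(-0.25) + f(1) + f(2.25) + f(3.5)].
Sum = -91.25.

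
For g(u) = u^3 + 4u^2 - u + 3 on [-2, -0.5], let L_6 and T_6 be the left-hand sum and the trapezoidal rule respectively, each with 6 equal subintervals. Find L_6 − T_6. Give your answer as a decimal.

1.078125

L_6 = 13.97265625.
T_6 = 12.89453125.
L_6 − T_6 = 1.078125.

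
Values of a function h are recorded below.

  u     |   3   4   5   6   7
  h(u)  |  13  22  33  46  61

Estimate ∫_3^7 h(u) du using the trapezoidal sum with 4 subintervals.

Δu = 1.
T_4 = (1/2)·[13 + 2·22 + 2·33 + 2·46 + 61] = 138.

138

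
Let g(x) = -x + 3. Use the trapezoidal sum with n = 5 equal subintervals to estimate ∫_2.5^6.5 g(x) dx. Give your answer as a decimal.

-6

Δx = (6.5 − 2.5)/5 = 0.8.
g(2.5) = 0.5, g(3.3) = -0.3, g(4.1) = -1.1, g(4.9) = -1.9, g(5.7) = -2.7, g(6.5) = -3.5.
T_5 = (Δx/2)·[g(x_0) + 2g(x_1) + ... + 2g(x_{4}) + g(x_5)].
Sum = -6.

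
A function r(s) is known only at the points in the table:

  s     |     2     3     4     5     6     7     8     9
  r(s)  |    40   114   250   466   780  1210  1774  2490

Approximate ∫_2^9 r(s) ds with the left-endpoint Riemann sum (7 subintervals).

Δs = 1.
Sum = 1·[40 + 114 + 250 + 466 + 780 + 1210 + 1774] = 4634.

4634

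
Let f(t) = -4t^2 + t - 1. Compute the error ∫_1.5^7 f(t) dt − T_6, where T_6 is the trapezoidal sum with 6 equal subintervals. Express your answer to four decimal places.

Exact integral: ∫_1.5^7 f(t) dt ≈ -434.958333.
T_6 ≈ -438.039352.
Error ≈ -434.958333 − (-438.039352) ≈ 3.0810.

3.0810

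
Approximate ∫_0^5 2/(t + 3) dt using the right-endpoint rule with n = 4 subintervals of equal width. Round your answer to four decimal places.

1.7257

Δt = (5 − 0)/4 = 1.25.
Right endpoints: 1.25, 2.5, 3.75, 5.
f(1.25) = 8/17, f(2.5) = 4/11, f(3.75) = 8/27, f(5) = 0.25.
Sum = Δt · [f(1.25) + f(2.5) + f(3.75) + f(5)].
Sum ≈ 1.7257.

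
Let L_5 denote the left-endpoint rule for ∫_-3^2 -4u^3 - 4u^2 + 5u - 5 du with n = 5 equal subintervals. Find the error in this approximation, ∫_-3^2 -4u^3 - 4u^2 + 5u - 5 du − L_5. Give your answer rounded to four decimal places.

Exact integral: ∫_-3^2 f(u) du ≈ -19.166667.
L_5 = 30.
Error ≈ -19.166667 − 30 ≈ -49.1667.

-49.1667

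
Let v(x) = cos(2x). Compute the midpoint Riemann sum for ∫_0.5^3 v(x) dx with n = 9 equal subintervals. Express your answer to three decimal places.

Δx = (3 − 0.5)/9 = 5/18.
Midpoints: 23/36, 11/12, 43/36, 53/36, 1.75, 73/36, 83/36, 31/12, 103/36.
v(23/36) ≈ 0.289, v(11/12) ≈ -0.260, v(43/36) ≈ -0.730, v(53/36) ≈ -0.981, v(1.75) ≈ -0.936, v(73/36) ≈ -0.611, v(83/36) ≈ -0.101, v(31/12) ≈ 0.439, v(103/36) ≈ 0.847.
Sum = Δx · [v(23/36) + v(11/12) + v(43/36) + ...].
Sum ≈ -0.568.

-0.568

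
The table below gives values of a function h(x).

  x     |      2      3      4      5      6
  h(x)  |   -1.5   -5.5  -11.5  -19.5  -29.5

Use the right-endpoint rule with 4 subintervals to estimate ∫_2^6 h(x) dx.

Δx = 1.
Sum = 1·[(-5.5) + (-11.5) + (-19.5) + (-29.5)] = -66.

-66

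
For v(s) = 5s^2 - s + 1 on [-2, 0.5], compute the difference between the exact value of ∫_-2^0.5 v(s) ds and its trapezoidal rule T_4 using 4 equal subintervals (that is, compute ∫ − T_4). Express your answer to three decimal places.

-0.814

Exact integral: ∫_-2^0.5 v(s) ds ≈ 17.91667.
T_4 = 18.73046875.
Error ≈ 17.91667 − 18.73046875 ≈ -0.814.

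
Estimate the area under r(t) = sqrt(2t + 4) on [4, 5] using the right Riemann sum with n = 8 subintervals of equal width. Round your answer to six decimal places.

Δt = (5 − 4)/8 = 0.125.
Right endpoints: 4.125, 4.25, 4.375, 4.5, 4.625, 4.75, 4.875, 5.
r(4.125) ≈ 3.500000, r(4.25) ≈ 3.535534, r(4.375) ≈ 3.570714, r(4.5) ≈ 3.605551, r(4.625) ≈ 3.640055, r(4.75) ≈ 3.674235, r(4.875) ≈ 3.708099, r(5) ≈ 3.741657.
Sum = Δt · [r(4.125) + r(4.25) + r(4.375) + ...].
Sum ≈ 3.621981.

3.621981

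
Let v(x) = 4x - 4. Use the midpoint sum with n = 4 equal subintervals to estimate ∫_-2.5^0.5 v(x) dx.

-24

Δx = (0.5 − (-2.5))/4 = 0.75.
Midpoints: -2.125, -1.375, -0.625, 0.125.
v(-2.125) = -12.5, v(-1.375) = -9.5, v(-0.625) = -6.5, v(0.125) = -3.5.
Sum = Δx · [v(-2.125) + v(-1.375) + v(-0.625) + v(0.125)].
Sum = -24.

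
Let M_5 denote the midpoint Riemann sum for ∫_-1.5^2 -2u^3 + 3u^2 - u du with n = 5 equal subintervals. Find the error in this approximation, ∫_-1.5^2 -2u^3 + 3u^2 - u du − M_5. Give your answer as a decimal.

0.214375

Exact integral: ∫_-1.5^2 f(u) du = 5.03125.
M_5 = 4.816875.
Error = 5.03125 − 4.816875 = 0.214375.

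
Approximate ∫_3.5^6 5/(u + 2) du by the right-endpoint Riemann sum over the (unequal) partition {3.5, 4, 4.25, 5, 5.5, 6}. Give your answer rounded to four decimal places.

1.7982

Subinterval widths: 0.5, 0.25, 0.75, 0.5, 0.5.
Right endpoints: 4, 4.25, 5, 5.5, 6.
f(4) = 5/6, f(4.25) = 0.8, f(5) = 5/7, f(5.5) = 2/3, f(6) = 0.625.
Sum = Σ Δu_i · f(u_i).
Sum ≈ 1.7982.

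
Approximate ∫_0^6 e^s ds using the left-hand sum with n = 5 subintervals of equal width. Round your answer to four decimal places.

208.1423

Δs = (6 − 0)/5 = 1.2.
Left endpoints: 0, 1.2, 2.4, 3.6, 4.8.
f(0) ≈ 1.0000, f(1.2) ≈ 3.3201, f(2.4) ≈ 11.0232, f(3.6) ≈ 36.5982, f(4.8) ≈ 121.5104.
Sum = Δs · [f(0) + f(1.2) + f(2.4) + f(3.6) + f(4.8)].
Sum ≈ 208.1423.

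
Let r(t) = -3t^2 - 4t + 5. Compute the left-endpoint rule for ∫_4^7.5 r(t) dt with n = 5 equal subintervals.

Δt = (7.5 − 4)/5 = 0.7.
Left endpoints: 4, 4.7, 5.4, 6.1, 6.8.
r(4) = -59, r(4.7) = -80.07, r(5.4) = -104.08, r(6.1) = -131.03, r(6.8) = -160.92.
Sum = Δt · [r(4) + r(4.7) + r(5.4) + r(6.1) + r(6.8)].
Sum = -374.57.

-374.57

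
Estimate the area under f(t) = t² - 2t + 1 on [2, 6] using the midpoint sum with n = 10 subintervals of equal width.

41.28

Δt = (6 − 2)/10 = 0.4.
Midpoints: 2.2, 2.6, 3, 3.4, 3.8, 4.2, 4.6, 5, 5.4, 5.8.
f(2.2) = 1.44, f(2.6) = 2.56, f(3) = 4, f(3.4) = 5.76, f(3.8) = 7.84, f(4.2) = 10.24, f(4.6) = 12.96, f(5) = 16, f(5.4) = 19.36, f(5.8) = 23.04.
Sum = Δt · [f(2.2) + f(2.6) + f(3) + ...].
Sum = 41.28.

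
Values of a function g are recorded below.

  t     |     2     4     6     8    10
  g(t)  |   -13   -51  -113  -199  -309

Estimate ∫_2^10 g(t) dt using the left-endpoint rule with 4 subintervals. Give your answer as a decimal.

Δt = 2.
Sum = 2·[(-13) + (-51) + (-113) + (-199)] = -752.

-752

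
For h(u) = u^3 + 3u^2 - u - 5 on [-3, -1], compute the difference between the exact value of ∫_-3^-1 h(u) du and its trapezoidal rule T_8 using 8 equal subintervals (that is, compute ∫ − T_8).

Exact integral: ∫_-3^-1 h(u) du = 0.
T_8 = -0.0625.
Error = 0 − (-0.0625) = 0.0625.

0.0625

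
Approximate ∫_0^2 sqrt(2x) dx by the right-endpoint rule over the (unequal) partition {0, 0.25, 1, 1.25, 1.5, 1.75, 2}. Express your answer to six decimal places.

3.033441

Subinterval widths: 0.25, 0.75, 0.25, 0.25, 0.25, 0.25.
Right endpoints: 0.25, 1, 1.25, 1.5, 1.75, 2.
f(0.25) ≈ 0.707107, f(1) ≈ 1.414214, f(1.25) ≈ 1.581139, f(1.5) ≈ 1.732051, f(1.75) ≈ 1.870829, f(2) ≈ 2.000000.
Sum = Σ Δx_i · f(x_i).
Sum ≈ 3.033441.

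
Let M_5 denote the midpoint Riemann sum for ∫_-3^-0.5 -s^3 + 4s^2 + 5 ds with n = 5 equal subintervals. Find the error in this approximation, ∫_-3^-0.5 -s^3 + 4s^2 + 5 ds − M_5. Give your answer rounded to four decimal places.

0.4818

Exact integral: ∫_-3^-0.5 f(s) ds ≈ 68.567708.
M_5 = 68.0859375.
Error ≈ 68.567708 − 68.0859375 ≈ 0.4818.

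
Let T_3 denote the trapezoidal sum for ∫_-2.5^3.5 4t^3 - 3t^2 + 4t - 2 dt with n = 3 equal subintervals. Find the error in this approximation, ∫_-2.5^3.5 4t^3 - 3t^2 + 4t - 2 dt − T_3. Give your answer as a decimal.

Exact integral: ∫_-2.5^3.5 f(t) dt = 52.5.
T_3 = 64.5.
Error = 52.5 − 64.5 = -12.

-12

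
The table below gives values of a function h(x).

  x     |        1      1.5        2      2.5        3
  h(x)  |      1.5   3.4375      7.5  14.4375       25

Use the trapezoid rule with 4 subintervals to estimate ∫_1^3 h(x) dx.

19.3125

Δx = 0.5.
T_4 = (0.5/2)·[1.5 + 2·3.4375 + 2·7.5 + 2·14.4375 + 25] = 19.3125.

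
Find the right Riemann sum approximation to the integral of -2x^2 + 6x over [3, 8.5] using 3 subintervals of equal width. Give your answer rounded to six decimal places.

-293.537037

Δx = (8.5 − 3)/3 = 11/6.
Right endpoints: 29/6, 20/3, 8.5.
f(29/6) = -319/18, f(20/3) = -440/9, f(8.5) = -93.5.
Sum = Δx · [f(29/6) + f(20/3) + f(8.5)].
Sum ≈ -293.537037.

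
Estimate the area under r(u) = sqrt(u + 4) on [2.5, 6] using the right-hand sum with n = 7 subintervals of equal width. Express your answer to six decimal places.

Δu = (6 − 2.5)/7 = 0.5.
Right endpoints: 3, 3.5, 4, 4.5, 5, 5.5, 6.
r(3) ≈ 2.645751, r(3.5) ≈ 2.738613, r(4) ≈ 2.828427, r(4.5) ≈ 2.915476, r(5) ≈ 3.000000, r(5.5) ≈ 3.082207, r(6) ≈ 3.162278.
Sum = Δu · [r(3) + r(3.5) + r(4) + ...].
Sum ≈ 10.186376.

10.186376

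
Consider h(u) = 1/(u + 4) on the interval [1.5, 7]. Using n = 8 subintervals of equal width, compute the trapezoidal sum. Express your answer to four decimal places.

Δu = (7 − 1.5)/8 = 0.6875.
h(1.5) = 2/11, h(2.1875) = 16/99, h(2.875) = 8/55, h(3.5625) = 16/121, h(4.25) = 4/33, h(4.9375) = 16/143, h(5.625) = 8/77, h(6.3125) = 16/165, h(7) = 1/11.
T_8 = (Δu/2)·[h(u_0) + 2h(u_1) + ... + 2h(u_{7}) + h(u_8)].
Sum ≈ 0.6941.

0.6941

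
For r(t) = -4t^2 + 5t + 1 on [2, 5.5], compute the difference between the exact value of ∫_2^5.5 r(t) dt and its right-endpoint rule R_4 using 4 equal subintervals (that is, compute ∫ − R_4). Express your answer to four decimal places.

Exact integral: ∫_2^5.5 r(t) dt ≈ -142.041667.
R_4 = -182.109375.
Error ≈ -142.041667 − (-182.109375) ≈ 40.0677.

40.0677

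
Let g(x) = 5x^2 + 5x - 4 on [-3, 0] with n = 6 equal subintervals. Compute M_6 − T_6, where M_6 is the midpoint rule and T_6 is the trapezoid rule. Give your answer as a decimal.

-0.9375

M_6 = 10.1875.
T_6 = 11.125.
M_6 − T_6 = -0.9375.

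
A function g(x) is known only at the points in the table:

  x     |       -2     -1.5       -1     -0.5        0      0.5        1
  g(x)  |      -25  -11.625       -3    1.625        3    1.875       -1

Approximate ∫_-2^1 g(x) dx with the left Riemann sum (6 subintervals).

Δx = 0.5.
Sum = 0.5·[(-25) + (-11.625) + (-3) + 1.625 + 3 + 1.875] = -16.5625.

-16.5625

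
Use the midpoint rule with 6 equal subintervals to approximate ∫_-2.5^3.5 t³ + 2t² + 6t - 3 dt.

65

Δt = (3.5 − (-2.5))/6 = 1.
Midpoints: -2, -1, 0, 1, 2, 3.
f(-2) = -15, f(-1) = -8, f(0) = -3, f(1) = 6, f(2) = 25, f(3) = 60.
Sum = Δt · [f(-2) + f(-1) + f(0) + ...].
Sum = 65.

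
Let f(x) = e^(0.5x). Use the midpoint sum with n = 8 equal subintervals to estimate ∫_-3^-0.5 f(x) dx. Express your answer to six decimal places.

Δx = (-0.5 − (-3))/8 = 0.3125.
Midpoints: -2.84375, -2.53125, -2.21875, -1.90625, -1.59375, -1.28125, -0.96875, -0.65625.
f(-2.84375) ≈ 0.241261, f(-2.53125) ≈ 0.282063, f(-2.21875) ≈ 0.329765, f(-1.90625) ≈ 0.385534, f(-1.59375) ≈ 0.450735, f(-1.28125) ≈ 0.526963, f(-0.96875) ≈ 0.616082, f(-0.65625) ≈ 0.720273.
Sum = Δx · [f(-2.84375) + f(-2.53125) + f(-2.21875) + ...].
Sum ≈ 1.110212.

1.110212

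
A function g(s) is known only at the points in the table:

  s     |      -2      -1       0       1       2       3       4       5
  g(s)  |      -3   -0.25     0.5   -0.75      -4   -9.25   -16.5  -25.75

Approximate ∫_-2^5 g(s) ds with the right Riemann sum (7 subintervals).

Δs = 1.
Sum = 1·[(-0.25) + 0.5 + (-0.75) + (-4) + (-9.25) + (-16.5) + (-25.75)] = -56.

-56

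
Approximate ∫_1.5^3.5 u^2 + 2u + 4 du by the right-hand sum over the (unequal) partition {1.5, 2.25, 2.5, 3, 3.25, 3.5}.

Subinterval widths: 0.75, 0.25, 0.5, 0.25, 0.25.
Right endpoints: 2.25, 2.5, 3, 3.25, 3.5.
f(2.25) = 13.5625, f(2.5) = 15.25, f(3) = 19, f(3.25) = 21.0625, f(3.5) = 23.25.
Sum = Σ Δu_i · f(u_i).
Sum = 34.5625.

34.5625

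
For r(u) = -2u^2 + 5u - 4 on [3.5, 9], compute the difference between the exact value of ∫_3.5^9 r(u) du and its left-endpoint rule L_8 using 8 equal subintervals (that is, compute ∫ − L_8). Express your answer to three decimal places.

Exact integral: ∫_3.5^9 r(u) du ≈ -307.54167.
L_8 ≈ -270.59570.
Error ≈ -307.54167 − (-270.59570) ≈ -36.946.

-36.946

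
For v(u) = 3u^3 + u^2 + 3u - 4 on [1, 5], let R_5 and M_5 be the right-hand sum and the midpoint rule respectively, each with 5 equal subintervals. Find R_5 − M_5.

181.12

R_5 = 704.48.
M_5 = 523.36.
R_5 − M_5 = 181.12.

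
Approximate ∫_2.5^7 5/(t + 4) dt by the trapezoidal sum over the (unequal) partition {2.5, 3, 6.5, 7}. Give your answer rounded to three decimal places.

Subinterval widths: 0.5, 3.5, 0.5.
f(2.5) = 10/13, f(3) = 5/7, f(6.5) = 10/21, f(7) = 5/11.
On each subinterval the trapezoid contributes (Δt_i/2)·[f(t_{i-1}) + f(t_i)].
Sum ≈ 2.687.

2.687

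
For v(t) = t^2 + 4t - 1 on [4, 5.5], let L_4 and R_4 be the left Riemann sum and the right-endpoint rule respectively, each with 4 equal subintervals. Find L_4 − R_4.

L_4 = 57.36328125.
R_4 = 64.95703125.
L_4 − R_4 = -7.59375.

-7.59375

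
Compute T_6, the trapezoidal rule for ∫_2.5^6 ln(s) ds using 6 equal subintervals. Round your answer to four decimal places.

Δs = (6 − 2.5)/6 = 7/12.
f(2.5) ≈ 0.9163, f(37/12) ≈ 1.1260, f(11/3) ≈ 1.2993, f(4.25) ≈ 1.4469, f(29/6) ≈ 1.5755, f(65/12) ≈ 1.6895, f(6) ≈ 1.7918.
T_6 = (Δs/2)·[f(s_0) + 2f(s_1) + ... + 2f(s_{5}) + f(s_6)].
Sum ≈ 4.9532.

4.9532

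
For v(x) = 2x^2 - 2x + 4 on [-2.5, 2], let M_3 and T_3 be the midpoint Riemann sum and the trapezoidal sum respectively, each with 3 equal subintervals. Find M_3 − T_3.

-5.0625

M_3 = 34.3125.
T_3 = 39.375.
M_3 − T_3 = -5.0625.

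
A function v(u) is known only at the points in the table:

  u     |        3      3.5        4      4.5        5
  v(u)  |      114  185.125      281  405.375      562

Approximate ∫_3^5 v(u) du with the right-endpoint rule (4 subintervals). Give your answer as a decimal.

Δu = 0.5.
Sum = 0.5·[185.125 + 281 + 405.375 + 562] = 716.75.

716.75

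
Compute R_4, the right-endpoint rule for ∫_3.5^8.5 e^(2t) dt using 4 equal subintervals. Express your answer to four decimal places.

Δt = (8.5 − 3.5)/4 = 1.25.
Right endpoints: 4.75, 6, 7.25, 8.5.
f(4.75) ≈ 13359.7268, f(6) ≈ 162754.7914, f(7.25) ≈ 1982759.2635, f(8.5) ≈ 24154952.7536.
Sum = Δt · [f(4.75) + f(6) + f(7.25) + f(8.5)].
Sum ≈ 32892283.1692.

32892283.1692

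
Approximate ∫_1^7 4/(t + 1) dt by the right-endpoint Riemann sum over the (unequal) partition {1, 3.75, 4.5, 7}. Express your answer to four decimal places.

4.1112

Subinterval widths: 2.75, 0.75, 2.5.
Right endpoints: 3.75, 4.5, 7.
f(3.75) = 16/19, f(4.5) = 8/11, f(7) = 0.5.
Sum = Σ Δt_i · f(t_i).
Sum ≈ 4.1112.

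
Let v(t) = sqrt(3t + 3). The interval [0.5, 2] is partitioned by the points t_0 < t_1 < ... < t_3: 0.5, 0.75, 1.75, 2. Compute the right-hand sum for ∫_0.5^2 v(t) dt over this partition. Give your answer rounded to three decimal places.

4.195

Subinterval widths: 0.25, 1, 0.25.
Right endpoints: 0.75, 1.75, 2.
v(0.75) ≈ 2.291, v(1.75) ≈ 2.872, v(2) ≈ 3.000.
Sum = Σ Δt_i · v(t_i).
Sum ≈ 4.195.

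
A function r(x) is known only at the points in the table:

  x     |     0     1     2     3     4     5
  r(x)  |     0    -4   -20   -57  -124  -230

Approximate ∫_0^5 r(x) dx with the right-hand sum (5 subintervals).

Δx = 1.
Sum = 1·[(-4) + (-20) + (-57) + (-124) + (-230)] = -435.

-435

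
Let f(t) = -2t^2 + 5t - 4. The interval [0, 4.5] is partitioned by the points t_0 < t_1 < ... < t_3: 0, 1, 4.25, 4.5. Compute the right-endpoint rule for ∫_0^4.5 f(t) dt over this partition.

-67.84375

Subinterval widths: 1, 3.25, 0.25.
Right endpoints: 1, 4.25, 4.5.
f(1) = -1, f(4.25) = -18.875, f(4.5) = -22.
Sum = Σ Δt_i · f(t_i).
Sum = -67.84375.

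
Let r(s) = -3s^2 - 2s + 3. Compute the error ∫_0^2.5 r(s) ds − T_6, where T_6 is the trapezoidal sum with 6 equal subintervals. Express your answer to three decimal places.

Exact integral: ∫_0^2.5 r(s) ds = -14.375.
T_6 ≈ -14.59201.
Error ≈ -14.375 − (-14.59201) ≈ 0.217.

0.217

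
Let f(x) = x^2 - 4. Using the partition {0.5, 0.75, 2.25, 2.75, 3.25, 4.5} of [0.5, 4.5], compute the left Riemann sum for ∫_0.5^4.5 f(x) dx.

4.421875

Subinterval widths: 0.25, 1.5, 0.5, 0.5, 1.25.
Left endpoints: 0.5, 0.75, 2.25, 2.75, 3.25.
f(0.5) = -3.75, f(0.75) = -3.4375, f(2.25) = 1.0625, f(2.75) = 3.5625, f(3.25) = 6.5625.
Sum = Σ Δx_i · f(x_i).
Sum = 4.421875.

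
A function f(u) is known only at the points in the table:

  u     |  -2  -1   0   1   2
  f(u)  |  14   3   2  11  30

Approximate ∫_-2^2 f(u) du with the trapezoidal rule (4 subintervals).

Δu = 1.
T_4 = (1/2)·[14 + 2·3 + 2·2 + 2·11 + 30] = 38.

38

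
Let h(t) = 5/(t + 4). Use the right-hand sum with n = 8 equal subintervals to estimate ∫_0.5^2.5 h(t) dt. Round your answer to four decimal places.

Δt = (2.5 − 0.5)/8 = 0.25.
Right endpoints: 0.75, 1, 1.25, 1.5, 1.75, 2, 2.25, 2.5.
h(0.75) = 20/19, h(1) = 1, h(1.25) = 20/21, h(1.5) = 10/11, h(1.75) = 20/23, h(2) = 5/6, h(2.25) = 0.8, h(2.5) = 10/13.
Sum = Δt · [h(0.75) + h(1) + h(1.25) + ...].
Sum ≈ 1.7966.

1.7966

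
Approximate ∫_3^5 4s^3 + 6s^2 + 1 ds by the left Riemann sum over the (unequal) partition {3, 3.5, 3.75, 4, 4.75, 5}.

Subinterval widths: 0.5, 0.25, 0.25, 0.75, 0.25.
Left endpoints: 3, 3.5, 3.75, 4, 4.75.
f(3) = 163, f(3.5) = 246, f(3.75) = 296.3125, f(4) = 353, f(4.75) = 565.0625.
Sum = Σ Δs_i · f(s_i).
Sum = 623.09375.

623.09375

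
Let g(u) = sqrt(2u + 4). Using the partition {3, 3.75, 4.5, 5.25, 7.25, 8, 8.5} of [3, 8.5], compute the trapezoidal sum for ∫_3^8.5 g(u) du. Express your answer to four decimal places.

21.5241

Subinterval widths: 0.75, 0.75, 0.75, 2, 0.75, 0.5.
g(3) ≈ 3.1623, g(3.75) ≈ 3.3912, g(4.5) ≈ 3.6056, g(5.25) ≈ 3.8079, g(7.25) ≈ 4.3012, g(8) ≈ 4.4721, g(8.5) ≈ 4.5826.
On each subinterval the trapezoid contributes (Δu_i/2)·[g(u_{i-1}) + g(u_i)].
Sum ≈ 21.5241.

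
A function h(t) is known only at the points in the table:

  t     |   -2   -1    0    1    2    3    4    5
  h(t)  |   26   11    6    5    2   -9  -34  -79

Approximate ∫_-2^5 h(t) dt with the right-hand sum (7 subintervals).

-98

Δt = 1.
Sum = 1·[11 + 6 + 5 + 2 + (-9) + (-34) + (-79)] = -98.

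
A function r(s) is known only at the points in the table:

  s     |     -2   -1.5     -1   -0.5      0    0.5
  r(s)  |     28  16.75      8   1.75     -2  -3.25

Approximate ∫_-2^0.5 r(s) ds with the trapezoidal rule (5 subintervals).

Δs = 0.5.
T_5 = (0.5/2)·[28 + 2·16.75 + 2·8 + 2·1.75 + 2·(-2) + (-3.25)] = 18.4375.

18.4375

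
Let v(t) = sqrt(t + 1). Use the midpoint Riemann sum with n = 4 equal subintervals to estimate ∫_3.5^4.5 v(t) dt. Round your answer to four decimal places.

2.2352

Δt = (4.5 − 3.5)/4 = 0.25.
Midpoints: 3.625, 3.875, 4.125, 4.375.
v(3.625) ≈ 2.1506, v(3.875) ≈ 2.2079, v(4.125) ≈ 2.2638, v(4.375) ≈ 2.3184.
Sum = Δt · [v(3.625) + v(3.875) + v(4.125) + v(4.375)].
Sum ≈ 2.2352.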